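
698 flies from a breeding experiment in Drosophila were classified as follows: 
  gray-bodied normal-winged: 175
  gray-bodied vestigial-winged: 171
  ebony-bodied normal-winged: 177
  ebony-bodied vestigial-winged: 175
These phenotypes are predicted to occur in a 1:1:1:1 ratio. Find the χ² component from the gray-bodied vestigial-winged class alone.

The 1:1:1:1 ratio has 4 parts, so with N = 698 the expected counts are:
  gray-bodied normal-winged: 698 × 1/4 = 174.5
  gray-bodied vestigial-winged: 698 × 1/4 = 174.5
  ebony-bodied normal-winged: 698 × 1/4 = 174.5
  ebony-bodied vestigial-winged: 698 × 1/4 = 174.5
Contribution of gray-bodied vestigial-winged: (171 − 174.5)² / 174.5 = 0.0702

0.070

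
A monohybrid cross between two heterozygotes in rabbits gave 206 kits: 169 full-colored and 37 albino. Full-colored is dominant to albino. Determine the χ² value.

5.443

For a monohybrid cross between heterozygotes with complete dominance, the expected phenotypic ratio is 3:1.
Expected counts for N = 206 under a 3:1 ratio (total parts = 4):
  full-colored: 206 × 3/4 = 154.5
  albino: 206 × 1/4 = 51.5
χ² = Σ (O − E)² / E
  full-colored: (169 − 154.5)² / 154.5 = 1.3608
  albino: (37 − 51.5)² / 51.5 = 4.0825
χ² = 1.3608 + 4.0825 = 5.4433 ≈ 5.443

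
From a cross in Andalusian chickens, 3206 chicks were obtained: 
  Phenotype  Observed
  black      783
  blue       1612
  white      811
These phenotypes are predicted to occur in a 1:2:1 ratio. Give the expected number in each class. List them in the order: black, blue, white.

801.5, 1603, 801.5

The 1:2:1 ratio has 4 parts, so with N = 3206 the expected counts are:
  black: 3206 × 1/4 = 801.5
  blue: 3206 × 2/4 = 1603
  white: 3206 × 1/4 = 801.5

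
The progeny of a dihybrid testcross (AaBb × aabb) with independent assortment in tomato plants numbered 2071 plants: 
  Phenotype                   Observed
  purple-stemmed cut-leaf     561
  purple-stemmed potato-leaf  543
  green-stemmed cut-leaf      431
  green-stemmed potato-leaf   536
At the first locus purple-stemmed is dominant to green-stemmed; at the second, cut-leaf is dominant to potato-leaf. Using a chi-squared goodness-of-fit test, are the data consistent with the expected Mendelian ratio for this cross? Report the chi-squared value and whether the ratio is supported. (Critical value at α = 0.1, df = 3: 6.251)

20.023; not consistent

A dihybrid testcross with independent assortment gives a 1:1:1:1 ratio.
Expected counts for N = 2071 under a 1:1:1:1 ratio (total parts = 4):
  purple-stemmed cut-leaf: 2071 × 1/4 = 517.75
  purple-stemmed potato-leaf: 2071 × 1/4 = 517.75
  green-stemmed cut-leaf: 2071 × 1/4 = 517.75
  green-stemmed potato-leaf: 2071 × 1/4 = 517.75
χ² = Σ (O − E)² / E
  purple-stemmed cut-leaf: (561 − 517.75)² / 517.75 = 3.6129
  purple-stemmed potato-leaf: (543 − 517.75)² / 517.75 = 1.2314
  green-stemmed cut-leaf: (431 − 517.75)² / 517.75 = 14.5351
  green-stemmed potato-leaf: (536 − 517.75)² / 517.75 = 0.6433
χ² = 3.6129 + 1.2314 + 14.5351 + 0.6433 = 20.0227 ≈ 20.023
Degrees of freedom = 4 − 1 = 3; critical value at α = 0.1 is 6.251.
Since 20.023 > 6.251, we reject the null hypothesis — the data do not fit the 1:1:1:1 ratio.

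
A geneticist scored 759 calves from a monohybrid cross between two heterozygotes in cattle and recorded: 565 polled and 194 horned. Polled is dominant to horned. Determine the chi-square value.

0.127

For a monohybrid cross between heterozygotes with complete dominance, the expected phenotypic ratio is 3:1.
The 3:1 ratio has 4 parts, so with N = 759 the expected counts are:
  polled: 759 × 3/4 = 569.25
  horned: 759 × 1/4 = 189.75
χ² = Σ (O − E)² / E
  polled: (565 − 569.25)² / 569.25 = 0.0317
  horned: (194 − 189.75)² / 189.75 = 0.0952
χ² = 0.0317 + 0.0952 = 0.1269 ≈ 0.127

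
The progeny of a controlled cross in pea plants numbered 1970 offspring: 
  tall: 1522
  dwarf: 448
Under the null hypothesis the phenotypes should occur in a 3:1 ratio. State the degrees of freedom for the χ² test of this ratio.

A goodness-of-fit test with 2 phenotype classes has df = 2 − 1 = 1.

1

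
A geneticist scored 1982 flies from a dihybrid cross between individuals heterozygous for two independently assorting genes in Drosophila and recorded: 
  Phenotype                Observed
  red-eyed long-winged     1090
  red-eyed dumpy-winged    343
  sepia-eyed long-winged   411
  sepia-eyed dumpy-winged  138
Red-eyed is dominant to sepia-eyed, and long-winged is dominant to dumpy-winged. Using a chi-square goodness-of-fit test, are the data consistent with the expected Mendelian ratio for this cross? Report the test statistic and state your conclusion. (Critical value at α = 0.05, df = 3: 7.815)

A dihybrid F₂ with independent assortment and complete dominance at both loci gives a 9:3:3:1 phenotypic ratio.
Under the 9:3:3:1 hypothesis (Σ ratio = 16, N = 1982):
  red-eyed long-winged: 1982 × 9/16 = 1114.875
  red-eyed dumpy-winged: 1982 × 3/16 = 371.625
  sepia-eyed long-winged: 1982 × 3/16 = 371.625
  sepia-eyed dumpy-winged: 1982 × 1/16 = 123.875
χ² = Σ (O − E)² / E
  red-eyed long-winged: (1090 − 1114.875)² / 1114.875 = 0.5550
  red-eyed dumpy-winged: (343 − 371.625)² / 371.625 = 2.2049
  sepia-eyed long-winged: (411 − 371.625)² / 371.625 = 4.1719
  sepia-eyed dumpy-winged: (138 − 123.875)² / 123.875 = 1.6106
χ² = 0.5550 + 2.2049 + 4.1719 + 1.6106 = 8.5424 ≈ 8.542
Degrees of freedom = 4 − 1 = 3; critical value at α = 0.05 is 7.815.
Since 8.542 > 7.815, we reject the null hypothesis — the data do not fit the 9:3:3:1 ratio.

8.542; not consistent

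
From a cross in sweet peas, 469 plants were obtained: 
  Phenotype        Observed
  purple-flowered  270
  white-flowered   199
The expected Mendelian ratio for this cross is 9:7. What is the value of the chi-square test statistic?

0.332

The 9:7 ratio has 16 parts, so with N = 469 the expected counts are:
  purple-flowered: 469 × 9/16 = 263.8125
  white-flowered: 469 × 7/16 = 205.1875
χ² = Σ (O − E)² / E
  purple-flowered: (270 − 263.8125)² / 263.8125 = 0.1451
  white-flowered: (199 − 205.1875)² / 205.1875 = 0.1866
χ² = 0.1451 + 0.1866 = 0.3317 ≈ 0.332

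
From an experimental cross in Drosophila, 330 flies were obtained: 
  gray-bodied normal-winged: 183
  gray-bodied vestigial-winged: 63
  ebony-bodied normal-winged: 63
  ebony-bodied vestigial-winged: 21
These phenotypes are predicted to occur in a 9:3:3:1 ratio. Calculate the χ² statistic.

Expected counts for N = 330 under a 9:3:3:1 ratio (total parts = 16):
  gray-bodied normal-winged: 330 × 9/16 = 185.625
  gray-bodied vestigial-winged: 330 × 3/16 = 61.875
  ebony-bodied normal-winged: 330 × 3/16 = 61.875
  ebony-bodied vestigial-winged: 330 × 1/16 = 20.625
χ² = Σ (O − E)² / E
  gray-bodied normal-winged: (183 − 185.625)² / 185.625 = 0.0371
  gray-bodied vestigial-winged: (63 − 61.875)² / 61.875 = 0.0205
  ebony-bodied normal-winged: (63 − 61.875)² / 61.875 = 0.0205
  ebony-bodied vestigial-winged: (21 − 20.625)² / 20.625 = 0.0068
χ² = 0.0371 + 0.0205 + 0.0205 + 0.0068 = 0.0849 ≈ 0.085

0.085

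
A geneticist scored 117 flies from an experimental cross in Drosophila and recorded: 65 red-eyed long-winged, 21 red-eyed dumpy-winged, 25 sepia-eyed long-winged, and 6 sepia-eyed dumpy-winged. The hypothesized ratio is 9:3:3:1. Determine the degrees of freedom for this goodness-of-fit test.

A goodness-of-fit test with 4 phenotype classes has df = 4 − 1 = 3.

3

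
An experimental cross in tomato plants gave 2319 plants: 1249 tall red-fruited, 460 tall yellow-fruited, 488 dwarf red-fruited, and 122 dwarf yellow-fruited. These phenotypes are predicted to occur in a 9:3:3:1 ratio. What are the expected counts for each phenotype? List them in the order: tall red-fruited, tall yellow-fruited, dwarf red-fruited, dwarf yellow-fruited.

1304.4375, 434.8125, 434.8125, 144.9375

The 9:3:3:1 ratio has 16 parts, so with N = 2319 the expected counts are:
  tall red-fruited: 2319 × 9/16 = 1304.4375
  tall yellow-fruited: 2319 × 3/16 = 434.8125
  dwarf red-fruited: 2319 × 3/16 = 434.8125
  dwarf yellow-fruited: 2319 × 1/16 = 144.9375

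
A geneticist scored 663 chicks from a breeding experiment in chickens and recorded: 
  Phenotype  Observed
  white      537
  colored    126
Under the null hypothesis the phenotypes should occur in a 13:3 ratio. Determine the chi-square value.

0.028

Under the 13:3 hypothesis (Σ ratio = 16, N = 663):
  white: 663 × 13/16 = 538.6875
  colored: 663 × 3/16 = 124.3125
χ² = Σ (O − E)² / E
  white: (537 − 538.6875)² / 538.6875 = 0.0053
  colored: (126 − 124.3125)² / 124.3125 = 0.0229
χ² = 0.0053 + 0.0229 = 0.0282 ≈ 0.028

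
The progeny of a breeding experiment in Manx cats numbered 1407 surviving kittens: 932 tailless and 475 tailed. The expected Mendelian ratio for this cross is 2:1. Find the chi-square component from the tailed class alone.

Expected counts for N = 1407 under a 2:1 ratio (total parts = 3):
  tailless: 1407 × 2/3 = 938
  tailed: 1407 × 1/3 = 469
Contribution of tailed: (475 − 469)² / 469 = 0.0768

0.077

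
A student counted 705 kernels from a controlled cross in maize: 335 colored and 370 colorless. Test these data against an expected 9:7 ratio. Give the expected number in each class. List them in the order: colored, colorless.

Under the 9:7 hypothesis (Σ ratio = 16, N = 705):
  colored: 705 × 9/16 = 396.5625
  colorless: 705 × 7/16 = 308.4375

396.5625, 308.4375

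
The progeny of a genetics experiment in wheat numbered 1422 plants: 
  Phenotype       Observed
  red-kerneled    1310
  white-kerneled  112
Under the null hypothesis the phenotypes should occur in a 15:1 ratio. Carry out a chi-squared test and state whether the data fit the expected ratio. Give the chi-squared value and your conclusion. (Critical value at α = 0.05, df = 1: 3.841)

6.418; not consistent

The 15:1 ratio has 16 parts, so with N = 1422 the expected counts are:
  red-kerneled: 1422 × 15/16 = 1333.125
  white-kerneled: 1422 × 1/16 = 88.875
χ² = Σ (O − E)² / E
  red-kerneled: (1310 − 1333.125)² / 1333.125 = 0.4011
  white-kerneled: (112 − 88.875)² / 88.875 = 6.0171
χ² = 0.4011 + 6.0171 = 6.4182 ≈ 6.418
Degrees of freedom = 2 − 1 = 1; critical value at α = 0.05 is 3.841.
Since 6.418 > 3.841, we reject the null hypothesis — the data do not fit the 15:1 ratio.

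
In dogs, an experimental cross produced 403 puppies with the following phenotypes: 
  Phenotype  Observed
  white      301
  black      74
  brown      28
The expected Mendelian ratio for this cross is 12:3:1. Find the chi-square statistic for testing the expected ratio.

0.352

Expected counts for N = 403 under a 12:3:1 ratio (total parts = 16):
  white: 403 × 12/16 = 302.25
  black: 403 × 3/16 = 75.5625
  brown: 403 × 1/16 = 25.1875
χ² = Σ (O − E)² / E
  white: (301 − 302.25)² / 302.25 = 0.0052
  black: (74 − 75.5625)² / 75.5625 = 0.0323
  brown: (28 − 25.1875)² / 25.1875 = 0.3141
χ² = 0.0052 + 0.0323 + 0.3141 = 0.3516 ≈ 0.352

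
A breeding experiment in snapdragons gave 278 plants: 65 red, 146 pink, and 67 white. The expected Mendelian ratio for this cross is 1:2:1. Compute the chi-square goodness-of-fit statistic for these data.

Total ratio parts = 4. Expected numbers out of 278:
  red: 278 × 1/4 = 69.5
  pink: 278 × 2/4 = 139
  white: 278 × 1/4 = 69.5
χ² = Σ (O − E)² / E
  red: (65 − 69.5)² / 69.5 = 0.2914
  pink: (146 − 139)² / 139 = 0.3525
  white: (67 − 69.5)² / 69.5 = 0.0899
χ² = 0.2914 + 0.3525 + 0.0899 = 0.7338 ≈ 0.734

0.734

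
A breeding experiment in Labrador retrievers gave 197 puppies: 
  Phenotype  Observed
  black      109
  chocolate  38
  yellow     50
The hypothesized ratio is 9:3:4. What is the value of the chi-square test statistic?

Total ratio parts = 16. Expected numbers out of 197:
  black: 197 × 9/16 = 110.8125
  chocolate: 197 × 3/16 = 36.9375
  yellow: 197 × 4/16 = 49.25
χ² = Σ (O − E)² / E
  black: (109 − 110.8125)² / 110.8125 = 0.0296
  chocolate: (38 − 36.9375)² / 36.9375 = 0.0306
  yellow: (50 − 49.25)² / 49.25 = 0.0114
χ² = 0.0296 + 0.0306 + 0.0114 = 0.0716 ≈ 0.072

0.072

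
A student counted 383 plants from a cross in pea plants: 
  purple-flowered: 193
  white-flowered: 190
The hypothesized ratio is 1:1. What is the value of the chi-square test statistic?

0.023

Total ratio parts = 2. Expected numbers out of 383:
  purple-flowered: 383 × 1/2 = 191.5
  white-flowered: 383 × 1/2 = 191.5
χ² = Σ (O − E)² / E
  purple-flowered: (193 − 191.5)² / 191.5 = 0.0117
  white-flowered: (190 − 191.5)² / 191.5 = 0.0117
χ² = 0.0117 + 0.0117 = 0.0234 ≈ 0.023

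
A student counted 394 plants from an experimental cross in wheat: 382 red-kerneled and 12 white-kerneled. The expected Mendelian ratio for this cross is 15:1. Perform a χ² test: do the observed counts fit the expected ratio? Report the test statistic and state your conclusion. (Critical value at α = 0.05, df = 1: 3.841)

6.904; not consistent

Under the 15:1 hypothesis (Σ ratio = 16, N = 394):
  red-kerneled: 394 × 15/16 = 369.375
  white-kerneled: 394 × 1/16 = 24.625
χ² = Σ (O − E)² / E
  red-kerneled: (382 − 369.375)² / 369.375 = 0.4315
  white-kerneled: (12 − 24.625)² / 24.625 = 6.4727
χ² = 0.4315 + 6.4727 = 6.9042 ≈ 6.904
Degrees of freedom = 2 − 1 = 1; critical value at α = 0.05 is 3.841.
Since 6.904 > 3.841, we reject the null hypothesis — the data do not fit the 15:1 ratio.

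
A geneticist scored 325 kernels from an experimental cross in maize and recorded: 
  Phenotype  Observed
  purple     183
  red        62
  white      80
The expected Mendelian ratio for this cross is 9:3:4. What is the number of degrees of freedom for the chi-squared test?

A goodness-of-fit test with 3 phenotype classes has df = 3 − 1 = 2.

2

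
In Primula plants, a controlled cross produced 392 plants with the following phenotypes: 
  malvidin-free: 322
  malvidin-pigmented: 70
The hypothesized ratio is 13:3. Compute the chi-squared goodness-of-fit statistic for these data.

Expected counts for N = 392 under a 13:3 ratio (total parts = 16):
  malvidin-free: 392 × 13/16 = 318.5
  malvidin-pigmented: 392 × 3/16 = 73.5
χ² = Σ (O − E)² / E
  malvidin-free: (322 − 318.5)² / 318.5 = 0.0385
  malvidin-pigmented: (70 − 73.5)² / 73.5 = 0.1667
χ² = 0.0385 + 0.1667 = 0.2052 ≈ 0.205

0.205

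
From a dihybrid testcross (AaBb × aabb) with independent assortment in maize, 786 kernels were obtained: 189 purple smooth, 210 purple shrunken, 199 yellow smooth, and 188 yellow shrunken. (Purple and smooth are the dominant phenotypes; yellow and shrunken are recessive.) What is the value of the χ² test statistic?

1.613

A dihybrid testcross with independent assortment gives a 1:1:1:1 ratio.
Expected counts for N = 786 under a 1:1:1:1 ratio (total parts = 4):
  purple smooth: 786 × 1/4 = 196.5
  purple shrunken: 786 × 1/4 = 196.5
  yellow smooth: 786 × 1/4 = 196.5
  yellow shrunken: 786 × 1/4 = 196.5
χ² = Σ (O − E)² / E
  purple smooth: (189 − 196.5)² / 196.5 = 0.2863
  purple shrunken: (210 − 196.5)² / 196.5 = 0.9275
  yellow smooth: (199 − 196.5)² / 196.5 = 0.0318
  yellow shrunken: (188 − 196.5)² / 196.5 = 0.3677
χ² = 0.2863 + 0.9275 + 0.0318 + 0.3677 = 1.6133 ≈ 1.613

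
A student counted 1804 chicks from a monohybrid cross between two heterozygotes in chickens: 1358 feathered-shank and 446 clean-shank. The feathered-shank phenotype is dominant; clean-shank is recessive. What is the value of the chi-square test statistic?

For a monohybrid cross between heterozygotes with complete dominance, the expected phenotypic ratio is 3:1.
Total ratio parts = 4. Expected numbers out of 1804:
  feathered-shank: 1804 × 3/4 = 1353
  clean-shank: 1804 × 1/4 = 451
χ² = Σ (O − E)² / E
  feathered-shank: (1358 − 1353)² / 1353 = 0.0185
  clean-shank: (446 − 451)² / 451 = 0.0554
χ² = 0.0185 + 0.0554 = 0.0739 ≈ 0.074

0.074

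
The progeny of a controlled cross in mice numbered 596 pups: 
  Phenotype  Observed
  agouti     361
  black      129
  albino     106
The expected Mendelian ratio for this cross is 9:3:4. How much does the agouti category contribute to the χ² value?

The 9:3:4 ratio has 16 parts, so with N = 596 the expected counts are:
  agouti: 596 × 9/16 = 335.25
  black: 596 × 3/16 = 111.75
  albino: 596 × 4/16 = 149
Contribution of agouti: (361 − 335.25)² / 335.25 = 1.9778

1.978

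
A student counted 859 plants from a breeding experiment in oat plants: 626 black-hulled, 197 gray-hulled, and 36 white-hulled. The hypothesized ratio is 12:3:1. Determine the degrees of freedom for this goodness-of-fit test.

A goodness-of-fit test with 3 phenotype classes has df = 3 − 1 = 2.

2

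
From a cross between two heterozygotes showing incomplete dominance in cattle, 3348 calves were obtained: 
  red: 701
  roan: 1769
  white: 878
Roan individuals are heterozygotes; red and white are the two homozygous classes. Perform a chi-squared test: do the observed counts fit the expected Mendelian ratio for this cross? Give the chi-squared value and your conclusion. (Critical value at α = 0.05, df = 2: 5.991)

29.498; not consistent

With incomplete dominance, a heterozygote × heterozygote cross gives a 1:2:1 phenotypic ratio.
Expected counts for N = 3348 under a 1:2:1 ratio (total parts = 4):
  red: 3348 × 1/4 = 837
  roan: 3348 × 2/4 = 1674
  white: 3348 × 1/4 = 837
χ² = Σ (O − E)² / E
  red: (701 − 837)² / 837 = 22.0980
  roan: (1769 − 1674)² / 1674 = 5.3913
  white: (878 − 837)² / 837 = 2.0084
χ² = 22.0980 + 5.3913 + 2.0084 = 29.4977 ≈ 29.498
Degrees of freedom = 3 − 1 = 2; critical value at α = 0.05 is 5.991.
Since 29.498 > 5.991, we reject the null hypothesis — the data do not fit the 1:2:1 ratio.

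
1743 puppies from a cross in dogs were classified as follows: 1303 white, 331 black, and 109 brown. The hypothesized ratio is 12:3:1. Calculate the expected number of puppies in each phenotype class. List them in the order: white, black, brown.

Under the 12:3:1 hypothesis (Σ ratio = 16, N = 1743):
  white: 1743 × 12/16 = 1307.25
  black: 1743 × 3/16 = 326.8125
  brown: 1743 × 1/16 = 108.9375

1307.25, 326.8125, 108.9375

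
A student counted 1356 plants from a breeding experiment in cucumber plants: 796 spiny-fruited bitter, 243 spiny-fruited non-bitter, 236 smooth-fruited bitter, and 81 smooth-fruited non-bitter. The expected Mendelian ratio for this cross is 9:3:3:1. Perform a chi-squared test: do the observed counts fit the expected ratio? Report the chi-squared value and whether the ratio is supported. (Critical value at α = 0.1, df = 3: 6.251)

Total ratio parts = 16. Expected numbers out of 1356:
  spiny-fruited bitter: 1356 × 9/16 = 762.75
  spiny-fruited non-bitter: 1356 × 3/16 = 254.25
  smooth-fruited bitter: 1356 × 3/16 = 254.25
  smooth-fruited non-bitter: 1356 × 1/16 = 84.75
χ² = Σ (O − E)² / E
  spiny-fruited bitter: (796 − 762.75)² / 762.75 = 1.4494
  spiny-fruited non-bitter: (243 − 254.25)² / 254.25 = 0.4978
  smooth-fruited bitter: (236 − 254.25)² / 254.25 = 1.3100
  smooth-fruited non-bitter: (81 − 84.75)² / 84.75 = 0.1659
χ² = 1.4494 + 0.4978 + 1.3100 + 0.1659 = 3.4231 ≈ 3.423
Degrees of freedom = 4 − 1 = 3; critical value at α = 0.1 is 6.251.
Since 3.423 < 6.251, we fail to reject the null hypothesis — the data are consistent with the 9:3:3:1 ratio.

3.423; consistent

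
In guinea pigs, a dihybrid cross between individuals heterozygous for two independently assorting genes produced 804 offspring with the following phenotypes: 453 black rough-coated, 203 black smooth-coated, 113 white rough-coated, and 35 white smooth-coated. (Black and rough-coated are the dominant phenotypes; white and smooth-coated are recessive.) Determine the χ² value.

32.192

A dihybrid F₂ with independent assortment and complete dominance at both loci gives a 9:3:3:1 phenotypic ratio.
Total ratio parts = 16. Expected numbers out of 804:
  black rough-coated: 804 × 9/16 = 452.25
  black smooth-coated: 804 × 3/16 = 150.75
  white rough-coated: 804 × 3/16 = 150.75
  white smooth-coated: 804 × 1/16 = 50.25
χ² = Σ (O − E)² / E
  black rough-coated: (453 − 452.25)² / 452.25 = 0.0012
  black smooth-coated: (203 − 150.75)² / 150.75 = 18.1099
  white rough-coated: (113 − 150.75)² / 150.75 = 9.4532
  white smooth-coated: (35 − 50.25)² / 50.25 = 4.6281
χ² = 0.0012 + 18.1099 + 9.4532 + 4.6281 = 32.1924 ≈ 32.192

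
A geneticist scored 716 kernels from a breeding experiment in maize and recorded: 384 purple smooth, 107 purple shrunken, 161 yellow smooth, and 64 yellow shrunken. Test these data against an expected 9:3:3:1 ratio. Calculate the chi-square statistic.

Expected counts for N = 716 under a 9:3:3:1 ratio (total parts = 16):
  purple smooth: 716 × 9/16 = 402.75
  purple shrunken: 716 × 3/16 = 134.25
  yellow smooth: 716 × 3/16 = 134.25
  yellow shrunken: 716 × 1/16 = 44.75
χ² = Σ (O − E)² / E
  purple smooth: (384 − 402.75)² / 402.75 = 0.8729
  purple shrunken: (107 − 134.25)² / 134.25 = 5.5312
  yellow smooth: (161 − 134.25)² / 134.25 = 5.3301
  yellow shrunken: (64 − 44.75)² / 44.75 = 8.2807
χ² = 0.8729 + 5.5312 + 5.3301 + 8.2807 = 20.0149 ≈ 20.015

20.015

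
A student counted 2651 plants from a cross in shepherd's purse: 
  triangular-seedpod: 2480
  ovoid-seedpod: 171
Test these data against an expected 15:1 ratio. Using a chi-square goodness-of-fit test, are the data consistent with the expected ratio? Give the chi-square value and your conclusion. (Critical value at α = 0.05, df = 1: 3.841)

Total ratio parts = 16. Expected numbers out of 2651:
  triangular-seedpod: 2651 × 15/16 = 2485.3125
  ovoid-seedpod: 2651 × 1/16 = 165.6875
χ² = Σ (O − E)² / E
  triangular-seedpod: (2480 − 2485.3125)² / 2485.3125 = 0.0114
  ovoid-seedpod: (171 − 165.6875)² / 165.6875 = 0.1703
χ² = 0.0114 + 0.1703 = 0.1817 ≈ 0.182
Degrees of freedom = 2 − 1 = 1; critical value at α = 0.05 is 3.841.
Since 0.182 < 3.841, we fail to reject the null hypothesis — the data are consistent with the 15:1 ratio.

0.182; consistent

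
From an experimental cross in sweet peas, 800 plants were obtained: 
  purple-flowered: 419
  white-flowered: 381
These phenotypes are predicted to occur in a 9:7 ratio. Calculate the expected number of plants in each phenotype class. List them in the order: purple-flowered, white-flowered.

450, 350

The 9:7 ratio has 16 parts, so with N = 800 the expected counts are:
  purple-flowered: 800 × 9/16 = 450
  white-flowered: 800 × 7/16 = 350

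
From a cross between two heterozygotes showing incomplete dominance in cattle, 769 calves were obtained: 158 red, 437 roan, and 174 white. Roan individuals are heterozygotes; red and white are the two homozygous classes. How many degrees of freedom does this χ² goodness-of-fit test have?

With incomplete dominance, a heterozygote × heterozygote cross gives a 1:2:1 phenotypic ratio.
A goodness-of-fit test with 3 phenotype classes has df = 3 − 1 = 2.

2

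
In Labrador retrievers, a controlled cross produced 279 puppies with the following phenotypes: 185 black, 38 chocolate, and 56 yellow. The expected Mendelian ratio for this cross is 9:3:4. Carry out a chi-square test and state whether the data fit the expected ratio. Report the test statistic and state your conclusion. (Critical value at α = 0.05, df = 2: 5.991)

Expected counts for N = 279 under a 9:3:4 ratio (total parts = 16):
  black: 279 × 9/16 = 156.9375
  chocolate: 279 × 3/16 = 52.3125
  yellow: 279 × 4/16 = 69.75
χ² = Σ (O − E)² / E
  black: (185 − 156.9375)² / 156.9375 = 5.0179
  chocolate: (38 − 52.3125)² / 52.3125 = 3.9158
  yellow: (56 − 69.75)² / 69.75 = 2.7106
χ² = 5.0179 + 3.9158 + 2.7106 = 11.6443 ≈ 11.644
Degrees of freedom = 3 − 1 = 2; critical value at α = 0.05 is 5.991.
Since 11.644 > 5.991, we reject the null hypothesis — the data do not fit the 9:3:4 ratio.

11.644; not consistent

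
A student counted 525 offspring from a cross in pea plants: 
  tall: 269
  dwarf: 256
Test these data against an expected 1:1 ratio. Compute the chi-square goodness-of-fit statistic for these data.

The 1:1 ratio has 2 parts, so with N = 525 the expected counts are:
  tall: 525 × 1/2 = 262.5
  dwarf: 525 × 1/2 = 262.5
χ² = Σ (O − E)² / E
  tall: (269 − 262.5)² / 262.5 = 0.1610
  dwarf: (256 − 262.5)² / 262.5 = 0.1610
χ² = 0.1610 + 0.1610 = 0.322

0.322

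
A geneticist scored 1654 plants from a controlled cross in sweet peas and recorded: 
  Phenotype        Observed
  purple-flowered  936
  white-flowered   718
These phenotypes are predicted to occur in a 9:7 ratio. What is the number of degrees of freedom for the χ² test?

1

A goodness-of-fit test with 2 phenotype classes has df = 2 − 1 = 1.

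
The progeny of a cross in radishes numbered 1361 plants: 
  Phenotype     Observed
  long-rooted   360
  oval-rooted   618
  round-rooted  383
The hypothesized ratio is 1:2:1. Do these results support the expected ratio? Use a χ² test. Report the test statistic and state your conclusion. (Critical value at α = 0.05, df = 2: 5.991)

12.258; not consistent

Expected counts for N = 1361 under a 1:2:1 ratio (total parts = 4):
  long-rooted: 1361 × 1/4 = 340.25
  oval-rooted: 1361 × 2/4 = 680.5
  round-rooted: 1361 × 1/4 = 340.25
χ² = Σ (O − E)² / E
  long-rooted: (360 − 340.25)² / 340.25 = 1.1464
  oval-rooted: (618 − 680.5)² / 680.5 = 5.7403
  round-rooted: (383 − 340.25)² / 340.25 = 5.3712
χ² = 1.1464 + 5.7403 + 5.3712 = 12.2579 ≈ 12.258
Degrees of freedom = 3 − 1 = 2; critical value at α = 0.05 is 5.991.
Since 12.258 > 5.991, we reject the null hypothesis — the data do not fit the 1:2:1 ratio.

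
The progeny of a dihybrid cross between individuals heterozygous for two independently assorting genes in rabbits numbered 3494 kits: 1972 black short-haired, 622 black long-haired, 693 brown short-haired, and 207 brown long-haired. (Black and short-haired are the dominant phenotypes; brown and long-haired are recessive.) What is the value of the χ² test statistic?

4.479

A dihybrid F₂ with independent assortment and complete dominance at both loci gives a 9:3:3:1 phenotypic ratio.
Expected counts for N = 3494 under a 9:3:3:1 ratio (total parts = 16):
  black short-haired: 3494 × 9/16 = 1965.375
  black long-haired: 3494 × 3/16 = 655.125
  brown short-haired: 3494 × 3/16 = 655.125
  brown long-haired: 3494 × 1/16 = 218.375
χ² = Σ (O − E)² / E
  black short-haired: (1972 − 1965.375)² / 1965.375 = 0.0223
  black long-haired: (622 − 655.125)² / 655.125 = 1.6749
  brown short-haired: (693 − 655.125)² / 655.125 = 2.1897
  brown long-haired: (207 − 218.375)² / 218.375 = 0.5925
χ² = 0.0223 + 1.6749 + 2.1897 + 0.5925 = 4.4794 ≈ 4.479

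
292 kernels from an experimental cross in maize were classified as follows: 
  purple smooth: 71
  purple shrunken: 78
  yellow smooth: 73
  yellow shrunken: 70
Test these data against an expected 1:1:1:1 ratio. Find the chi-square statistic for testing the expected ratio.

Total ratio parts = 4. Expected numbers out of 292:
  purple smooth: 292 × 1/4 = 73
  purple shrunken: 292 × 1/4 = 73
  yellow smooth: 292 × 1/4 = 73
  yellow shrunken: 292 × 1/4 = 73
χ² = Σ (O − E)² / E
  purple smooth: (71 − 73)² / 73 = 0.0548
  purple shrunken: (78 − 73)² / 73 = 0.3425
  yellow smooth: (73 − 73)² / 73 = 0.0000
  yellow shrunken: (70 − 73)² / 73 = 0.1233
χ² = 0.0548 + 0.3425 + 0.0000 + 0.1233 = 0.5206 ≈ 0.521

0.521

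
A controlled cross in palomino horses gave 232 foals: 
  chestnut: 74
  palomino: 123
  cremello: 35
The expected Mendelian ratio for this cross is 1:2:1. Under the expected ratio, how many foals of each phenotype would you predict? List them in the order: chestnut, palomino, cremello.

Total ratio parts = 4. Expected numbers out of 232:
  chestnut: 232 × 1/4 = 58
  palomino: 232 × 2/4 = 116
  cremello: 232 × 1/4 = 58

58, 116, 58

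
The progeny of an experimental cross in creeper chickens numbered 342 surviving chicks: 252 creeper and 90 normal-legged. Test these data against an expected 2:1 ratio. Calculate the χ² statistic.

Under the 2:1 hypothesis (Σ ratio = 3, N = 342):
  creeper: 342 × 2/3 = 228
  normal-legged: 342 × 1/3 = 114
χ² = Σ (O − E)² / E
  creeper: (252 − 228)² / 228 = 2.5263
  normal-legged: (90 − 114)² / 114 = 5.0526
χ² = 2.5263 + 5.0526 = 7.5789 ≈ 7.579

7.579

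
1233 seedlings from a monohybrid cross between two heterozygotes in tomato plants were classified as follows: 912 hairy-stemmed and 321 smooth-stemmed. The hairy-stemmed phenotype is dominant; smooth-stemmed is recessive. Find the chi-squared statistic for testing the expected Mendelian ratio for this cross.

For a monohybrid cross between heterozygotes with complete dominance, the expected phenotypic ratio is 3:1.
Total ratio parts = 4. Expected numbers out of 1233:
  hairy-stemmed: 1233 × 3/4 = 924.75
  smooth-stemmed: 1233 × 1/4 = 308.25
χ² = Σ (O − E)² / E
  hairy-stemmed: (912 − 924.75)² / 924.75 = 0.1758
  smooth-stemmed: (321 − 308.25)² / 308.25 = 0.5274
χ² = 0.1758 + 0.5274 = 0.7032 ≈ 0.703

0.703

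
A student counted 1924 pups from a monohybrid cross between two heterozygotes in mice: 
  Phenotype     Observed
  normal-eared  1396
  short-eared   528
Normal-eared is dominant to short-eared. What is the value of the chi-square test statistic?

For a monohybrid cross between heterozygotes with complete dominance, the expected phenotypic ratio is 3:1.
Total ratio parts = 4. Expected numbers out of 1924:
  normal-eared: 1924 × 3/4 = 1443
  short-eared: 1924 × 1/4 = 481
χ² = Σ (O − E)² / E
  normal-eared: (1396 − 1443)² / 1443 = 1.5308
  short-eared: (528 − 481)² / 481 = 4.5925
χ² = 1.5308 + 4.5925 = 6.1233 ≈ 6.123

6.123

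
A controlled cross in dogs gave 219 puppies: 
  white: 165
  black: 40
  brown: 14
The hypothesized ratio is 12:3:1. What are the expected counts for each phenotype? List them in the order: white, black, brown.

The 12:3:1 ratio has 16 parts, so with N = 219 the expected counts are:
  white: 219 × 12/16 = 164.25
  black: 219 × 3/16 = 41.0625
  brown: 219 × 1/16 = 13.6875

164.25, 41.0625, 13.6875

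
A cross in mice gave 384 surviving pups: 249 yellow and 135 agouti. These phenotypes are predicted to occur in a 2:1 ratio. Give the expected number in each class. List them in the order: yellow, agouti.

256, 128

Under the 2:1 hypothesis (Σ ratio = 3, N = 384):
  yellow: 384 × 2/3 = 256
  agouti: 384 × 1/3 = 128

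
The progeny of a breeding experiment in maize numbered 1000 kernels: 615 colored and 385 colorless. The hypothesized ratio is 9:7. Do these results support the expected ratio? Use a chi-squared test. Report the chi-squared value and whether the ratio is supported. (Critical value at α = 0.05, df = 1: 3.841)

The 9:7 ratio has 16 parts, so with N = 1000 the expected counts are:
  colored: 1000 × 9/16 = 562.5
  colorless: 1000 × 7/16 = 437.5
χ² = Σ (O − E)² / E
  colored: (615 − 562.5)² / 562.5 = 4.9000
  colorless: (385 − 437.5)² / 437.5 = 6.3000
χ² = 4.9000 + 6.3000 = 11.200
Degrees of freedom = 2 − 1 = 1; critical value at α = 0.05 is 3.841.
Since 11.200 > 3.841, we reject the null hypothesis — the data do not fit the 9:7 ratio.

11.200; not consistent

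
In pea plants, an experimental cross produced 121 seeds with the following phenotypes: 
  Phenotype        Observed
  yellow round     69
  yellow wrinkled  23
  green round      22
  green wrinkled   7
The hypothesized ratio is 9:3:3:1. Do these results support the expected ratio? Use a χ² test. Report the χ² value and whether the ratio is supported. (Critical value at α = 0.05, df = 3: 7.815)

0.080; consistent

Expected counts for N = 121 under a 9:3:3:1 ratio (total parts = 16):
  yellow round: 121 × 9/16 = 68.0625
  yellow wrinkled: 121 × 3/16 = 22.6875
  green round: 121 × 3/16 = 22.6875
  green wrinkled: 121 × 1/16 = 7.5625
χ² = Σ (O − E)² / E
  yellow round: (69 − 68.0625)² / 68.0625 = 0.0129
  yellow wrinkled: (23 − 22.6875)² / 22.6875 = 0.0043
  green round: (22 − 22.6875)² / 22.6875 = 0.0208
  green wrinkled: (7 − 7.5625)² / 7.5625 = 0.0418
χ² = 0.0129 + 0.0043 + 0.0208 + 0.0418 = 0.0798 ≈ 0.080
Degrees of freedom = 4 − 1 = 3; critical value at α = 0.05 is 7.815.
Since 0.080 < 7.815, we fail to reject the null hypothesis — the data are consistent with the 9:3:3:1 ratio.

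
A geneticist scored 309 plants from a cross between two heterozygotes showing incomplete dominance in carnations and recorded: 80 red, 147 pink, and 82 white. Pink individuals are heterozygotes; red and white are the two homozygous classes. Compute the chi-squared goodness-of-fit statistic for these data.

With incomplete dominance, a heterozygote × heterozygote cross gives a 1:2:1 phenotypic ratio.
Under the 1:2:1 hypothesis (Σ ratio = 4, N = 309):
  red: 309 × 1/4 = 77.25
  pink: 309 × 2/4 = 154.5
  white: 309 × 1/4 = 77.25
χ² = Σ (O − E)² / E
  red: (80 − 77.25)² / 77.25 = 0.0979
  pink: (147 − 154.5)² / 154.5 = 0.3641
  white: (82 − 77.25)² / 77.25 = 0.2921
χ² = 0.0979 + 0.3641 + 0.2921 = 0.7541 ≈ 0.754

0.754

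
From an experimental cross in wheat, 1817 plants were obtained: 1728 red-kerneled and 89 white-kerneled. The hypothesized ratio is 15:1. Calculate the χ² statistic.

5.667

Expected counts for N = 1817 under a 15:1 ratio (total parts = 16):
  red-kerneled: 1817 × 15/16 = 1703.4375
  white-kerneled: 1817 × 1/16 = 113.5625
χ² = Σ (O − E)² / E
  red-kerneled: (1728 − 1703.4375)² / 1703.4375 = 0.3542
  white-kerneled: (89 − 113.5625)² / 113.5625 = 5.3126
χ² = 0.3542 + 5.3126 = 5.6668 ≈ 5.667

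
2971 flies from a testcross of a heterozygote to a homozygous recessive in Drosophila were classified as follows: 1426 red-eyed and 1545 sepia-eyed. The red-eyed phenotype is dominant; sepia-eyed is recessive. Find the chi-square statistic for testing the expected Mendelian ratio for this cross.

A testcross of a heterozygote (Aa × aa) gives a 1:1 phenotypic ratio.
Total ratio parts = 2. Expected numbers out of 2971:
  red-eyed: 2971 × 1/2 = 1485.5
  sepia-eyed: 2971 × 1/2 = 1485.5
χ² = Σ (O − E)² / E
  red-eyed: (1426 − 1485.5)² / 1485.5 = 2.3832
  sepia-eyed: (1545 − 1485.5)² / 1485.5 = 2.3832
χ² = 2.3832 + 2.3832 = 4.7664 ≈ 4.766

4.766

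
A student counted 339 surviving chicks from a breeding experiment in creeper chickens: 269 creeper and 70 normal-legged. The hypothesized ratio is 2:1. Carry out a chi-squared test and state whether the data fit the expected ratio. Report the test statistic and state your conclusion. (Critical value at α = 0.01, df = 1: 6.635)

The 2:1 ratio has 3 parts, so with N = 339 the expected counts are:
  creeper: 339 × 2/3 = 226
  normal-legged: 339 × 1/3 = 113
χ² = Σ (O − E)² / E
  creeper: (269 − 226)² / 226 = 8.1814
  normal-legged: (70 − 113)² / 113 = 16.3628
χ² = 8.1814 + 16.3628 = 24.5442 ≈ 24.544
Degrees of freedom = 2 − 1 = 1; critical value at α = 0.01 is 6.635.
Since 24.544 > 6.635, we reject the null hypothesis — the data do not fit the 2:1 ratio.

24.544; not consistent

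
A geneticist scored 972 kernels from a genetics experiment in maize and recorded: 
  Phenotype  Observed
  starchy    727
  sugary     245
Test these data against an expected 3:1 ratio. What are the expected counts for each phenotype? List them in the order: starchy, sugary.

729, 243

The 3:1 ratio has 4 parts, so with N = 972 the expected counts are:
  starchy: 972 × 3/4 = 729
  sugary: 972 × 1/4 = 243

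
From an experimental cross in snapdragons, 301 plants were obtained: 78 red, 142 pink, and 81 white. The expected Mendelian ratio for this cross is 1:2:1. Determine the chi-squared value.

1.020

The 1:2:1 ratio has 4 parts, so with N = 301 the expected counts are:
  red: 301 × 1/4 = 75.25
  pink: 301 × 2/4 = 150.5
  white: 301 × 1/4 = 75.25
χ² = Σ (O − E)² / E
  red: (78 − 75.25)² / 75.25 = 0.1005
  pink: (142 − 150.5)² / 150.5 = 0.4801
  white: (81 − 75.25)² / 75.25 = 0.4394
χ² = 0.1005 + 0.4801 + 0.4394 = 1.020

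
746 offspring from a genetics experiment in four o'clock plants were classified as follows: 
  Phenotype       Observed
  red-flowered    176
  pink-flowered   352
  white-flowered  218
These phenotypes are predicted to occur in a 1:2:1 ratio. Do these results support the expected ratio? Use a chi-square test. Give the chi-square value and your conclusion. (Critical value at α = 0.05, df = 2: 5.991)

Under the 1:2:1 hypothesis (Σ ratio = 4, N = 746):
  red-flowered: 746 × 1/4 = 186.5
  pink-flowered: 746 × 2/4 = 373
  white-flowered: 746 × 1/4 = 186.5
χ² = Σ (O − E)² / E
  red-flowered: (176 − 186.5)² / 186.5 = 0.5912
  pink-flowered: (352 − 373)² / 373 = 1.1823
  white-flowered: (218 − 186.5)² / 186.5 = 5.3204
χ² = 0.5912 + 1.1823 + 5.3204 = 7.0939 ≈ 7.094
Degrees of freedom = 3 − 1 = 2; critical value at α = 0.05 is 5.991.
Since 7.094 > 5.991, we reject the null hypothesis — the data do not fit the 1:2:1 ratio.

7.094; not consistent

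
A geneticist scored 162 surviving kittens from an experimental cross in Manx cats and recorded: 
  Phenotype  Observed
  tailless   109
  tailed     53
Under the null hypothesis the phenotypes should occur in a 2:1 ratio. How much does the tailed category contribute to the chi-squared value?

Expected counts for N = 162 under a 2:1 ratio (total parts = 3):
  tailless: 162 × 2/3 = 108
  tailed: 162 × 1/3 = 54
Contribution of tailed: (53 − 54)² / 54 = 0.0185

0.019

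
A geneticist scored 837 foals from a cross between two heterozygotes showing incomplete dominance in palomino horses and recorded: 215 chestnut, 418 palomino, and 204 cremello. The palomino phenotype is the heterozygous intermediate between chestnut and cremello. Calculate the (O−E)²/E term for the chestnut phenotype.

With incomplete dominance, a heterozygote × heterozygote cross gives a 1:2:1 phenotypic ratio.
Under the 1:2:1 hypothesis (Σ ratio = 4, N = 837):
  chestnut: 837 × 1/4 = 209.25
  palomino: 837 × 2/4 = 418.5
  cremello: 837 × 1/4 = 209.25
Contribution of chestnut: (215 − 209.25)² / 209.25 = 0.1580

0.158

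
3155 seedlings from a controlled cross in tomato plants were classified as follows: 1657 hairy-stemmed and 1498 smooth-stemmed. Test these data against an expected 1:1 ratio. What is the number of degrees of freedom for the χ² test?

1

A goodness-of-fit test with 2 phenotype classes has df = 2 − 1 = 1.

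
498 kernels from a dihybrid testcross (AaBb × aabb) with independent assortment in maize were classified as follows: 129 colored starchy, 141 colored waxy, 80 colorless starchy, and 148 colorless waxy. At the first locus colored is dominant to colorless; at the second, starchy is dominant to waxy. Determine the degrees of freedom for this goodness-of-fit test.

A dihybrid testcross with independent assortment gives a 1:1:1:1 ratio.
A goodness-of-fit test with 4 phenotype classes has df = 4 − 1 = 3.

3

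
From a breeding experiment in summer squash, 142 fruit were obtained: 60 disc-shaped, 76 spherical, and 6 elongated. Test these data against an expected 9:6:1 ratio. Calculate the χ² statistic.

15.596

Total ratio parts = 16. Expected numbers out of 142:
  disc-shaped: 142 × 9/16 = 79.875
  spherical: 142 × 6/16 = 53.25
  elongated: 142 × 1/16 = 8.875
χ² = Σ (O − E)² / E
  disc-shaped: (60 − 79.875)² / 79.875 = 4.9454
  spherical: (76 − 53.25)² / 53.25 = 9.7195
  elongated: (6 − 8.875)² / 8.875 = 0.9313
χ² = 4.9454 + 9.7195 + 0.9313 = 15.5962 ≈ 15.596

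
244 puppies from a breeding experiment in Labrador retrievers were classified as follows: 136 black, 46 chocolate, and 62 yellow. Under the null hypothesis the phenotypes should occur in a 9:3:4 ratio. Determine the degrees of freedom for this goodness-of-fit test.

2

A goodness-of-fit test with 3 phenotype classes has df = 3 − 1 = 2.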